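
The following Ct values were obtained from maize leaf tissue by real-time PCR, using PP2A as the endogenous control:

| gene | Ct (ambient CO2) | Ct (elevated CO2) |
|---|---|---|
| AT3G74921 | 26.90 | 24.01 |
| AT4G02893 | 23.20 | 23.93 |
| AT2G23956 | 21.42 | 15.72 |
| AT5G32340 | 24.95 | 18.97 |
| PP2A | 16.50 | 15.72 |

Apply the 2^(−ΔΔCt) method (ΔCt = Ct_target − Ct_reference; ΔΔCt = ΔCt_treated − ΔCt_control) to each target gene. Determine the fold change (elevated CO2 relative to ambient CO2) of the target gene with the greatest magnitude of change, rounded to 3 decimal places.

36.758

AT3G74921: ΔΔCt = (24.01−15.72) − (26.90−16.50) = 8.29 − 10.40 = -2.11; fold change = 2^2.11 = 4.317
AT4G02893: ΔΔCt = (23.93−15.72) − (23.20−16.50) = 8.21 − 6.70 = 1.51; fold change = 2^-1.51 = 0.351
AT2G23956: ΔΔCt = (15.72−15.72) − (21.42−16.50) = 0.00 − 4.92 = -4.92; fold change = 2^4.92 = 30.274
AT5G32340: ΔΔCt = (18.97−15.72) − (24.95−16.50) = 3.25 − 8.45 = -5.20; fold change = 2^5.20 = 36.758
AT5G32340 has the largest |ΔΔCt| = 5.20.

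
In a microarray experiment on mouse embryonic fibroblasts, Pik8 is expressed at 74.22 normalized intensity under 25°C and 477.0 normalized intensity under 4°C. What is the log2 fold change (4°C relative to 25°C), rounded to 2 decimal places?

Fold change = 477.0 / 74.22 = 6.4268
log2(6.4268) = 2.684

2.68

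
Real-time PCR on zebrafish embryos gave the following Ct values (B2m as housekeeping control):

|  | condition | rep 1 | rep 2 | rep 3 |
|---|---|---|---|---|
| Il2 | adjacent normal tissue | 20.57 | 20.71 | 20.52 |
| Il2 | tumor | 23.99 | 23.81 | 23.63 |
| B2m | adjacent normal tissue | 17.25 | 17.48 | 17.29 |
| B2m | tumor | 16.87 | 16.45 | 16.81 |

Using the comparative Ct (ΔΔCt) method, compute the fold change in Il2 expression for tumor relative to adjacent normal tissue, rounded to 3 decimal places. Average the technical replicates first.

Mean Ct: Il2 adjacent normal tissue 20.600; Il2 tumor 23.810; B2m adjacent normal tissue 17.340; B2m tumor 16.710
ΔCt(adjacent normal tissue) = 20.600 − 17.340 = 3.260
ΔCt(tumor) = 23.810 − 16.710 = 7.100
ΔΔCt = 7.100 − 3.260 = 3.840
Fold change = 2^(−3.840) = 0.0698

0.070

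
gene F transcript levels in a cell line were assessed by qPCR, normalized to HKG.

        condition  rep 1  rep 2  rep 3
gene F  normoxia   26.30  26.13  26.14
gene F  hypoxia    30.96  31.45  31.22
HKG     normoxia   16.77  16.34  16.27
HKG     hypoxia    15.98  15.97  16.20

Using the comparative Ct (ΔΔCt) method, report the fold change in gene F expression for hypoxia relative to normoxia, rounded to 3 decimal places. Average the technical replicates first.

Mean Ct: gene F normoxia 26.190; gene F hypoxia 31.210; HKG normoxia 16.460; HKG hypoxia 16.050
ΔCt(normoxia) = 26.190 − 16.460 = 9.730
ΔCt(hypoxia) = 31.210 − 16.050 = 15.160
ΔΔCt = 15.160 − 9.730 = 5.430
Fold change = 2^(−5.430) = 0.0232

0.023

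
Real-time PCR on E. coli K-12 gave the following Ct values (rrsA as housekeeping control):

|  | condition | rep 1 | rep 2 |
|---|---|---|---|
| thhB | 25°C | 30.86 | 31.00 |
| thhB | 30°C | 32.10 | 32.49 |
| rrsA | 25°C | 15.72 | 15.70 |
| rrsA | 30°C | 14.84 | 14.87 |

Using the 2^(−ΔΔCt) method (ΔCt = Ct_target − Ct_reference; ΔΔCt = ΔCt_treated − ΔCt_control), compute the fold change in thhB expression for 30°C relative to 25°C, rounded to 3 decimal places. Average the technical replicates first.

0.215

Mean Ct: thhB 25°C 30.930; thhB 30°C 32.295; rrsA 25°C 15.710; rrsA 30°C 14.855
ΔCt(25°C) = 30.930 − 15.710 = 15.220
ΔCt(30°C) = 32.295 − 14.855 = 17.440
ΔΔCt = 17.440 − 15.220 = 2.220
Fold change = 2^(−2.220) = 0.2146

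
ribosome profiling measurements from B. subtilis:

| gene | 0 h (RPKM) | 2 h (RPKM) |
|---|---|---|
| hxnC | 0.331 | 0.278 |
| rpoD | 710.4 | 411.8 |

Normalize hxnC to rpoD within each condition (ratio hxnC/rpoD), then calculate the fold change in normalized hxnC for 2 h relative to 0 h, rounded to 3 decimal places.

hxnC/rpoD (0 h) = 0.331 / 710.4 = 0.00046593
hxnC/rpoD (2 h) = 0.278 / 411.8 = 0.00067508
Fold change = 0.00067508 / 0.00046593 = 1.4489

1.449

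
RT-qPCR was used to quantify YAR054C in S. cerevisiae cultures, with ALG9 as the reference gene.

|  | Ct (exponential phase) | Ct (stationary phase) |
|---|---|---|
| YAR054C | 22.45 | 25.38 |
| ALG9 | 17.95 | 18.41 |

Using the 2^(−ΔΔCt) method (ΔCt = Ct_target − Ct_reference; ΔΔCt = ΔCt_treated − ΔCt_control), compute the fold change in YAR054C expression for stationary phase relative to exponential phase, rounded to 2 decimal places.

0.18

ΔCt(exponential phase) = 22.450 − 17.950 = 4.500
ΔCt(stationary phase) = 25.380 − 18.410 = 6.970
ΔΔCt = 6.970 − 4.500 = 2.470
Fold change = 2^(−2.470) = 0.180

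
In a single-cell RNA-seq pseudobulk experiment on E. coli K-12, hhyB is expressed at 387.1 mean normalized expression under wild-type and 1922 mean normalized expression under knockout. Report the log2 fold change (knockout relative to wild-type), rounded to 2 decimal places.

2.31

Fold change = 1922 / 387.1 = 4.9651
log2(4.9651) = 2.312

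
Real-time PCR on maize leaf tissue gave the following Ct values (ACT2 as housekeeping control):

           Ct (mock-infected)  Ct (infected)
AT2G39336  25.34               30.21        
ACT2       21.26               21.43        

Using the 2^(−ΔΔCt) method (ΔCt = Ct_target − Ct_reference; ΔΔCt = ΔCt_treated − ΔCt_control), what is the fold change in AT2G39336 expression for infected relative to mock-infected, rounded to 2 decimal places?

0.04

ΔCt(mock-infected) = 25.340 − 21.260 = 4.080
ΔCt(infected) = 30.210 − 21.430 = 8.780
ΔΔCt = 8.780 − 4.080 = 4.700
Fold change = 2^(−4.700) = 0.038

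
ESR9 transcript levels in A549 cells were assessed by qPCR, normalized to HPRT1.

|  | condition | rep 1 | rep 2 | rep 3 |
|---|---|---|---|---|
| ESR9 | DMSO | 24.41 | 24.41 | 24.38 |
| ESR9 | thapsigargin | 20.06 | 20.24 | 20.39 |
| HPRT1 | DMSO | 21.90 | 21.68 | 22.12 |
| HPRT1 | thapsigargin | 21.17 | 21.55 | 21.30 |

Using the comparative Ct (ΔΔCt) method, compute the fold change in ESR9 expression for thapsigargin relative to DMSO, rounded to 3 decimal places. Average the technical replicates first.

12.210

Mean Ct: ESR9 DMSO 24.400; ESR9 thapsigargin 20.230; HPRT1 DMSO 21.900; HPRT1 thapsigargin 21.340
ΔCt(DMSO) = 24.400 − 21.900 = 2.500
ΔCt(thapsigargin) = 20.230 − 21.340 = -1.110
ΔΔCt = -1.110 − 2.500 = -3.610
Fold change = 2^(−(-3.610)) = 2^3.610 = 12.2101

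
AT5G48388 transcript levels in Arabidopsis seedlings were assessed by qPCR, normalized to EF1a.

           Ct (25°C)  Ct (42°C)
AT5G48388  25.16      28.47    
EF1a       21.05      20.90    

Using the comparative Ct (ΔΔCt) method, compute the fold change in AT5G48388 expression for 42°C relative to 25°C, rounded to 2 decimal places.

ΔCt(25°C) = 25.160 − 21.050 = 4.110
ΔCt(42°C) = 28.470 − 20.900 = 7.570
ΔΔCt = 7.570 − 4.110 = 3.460
Fold change = 2^(−3.460) = 0.091

0.09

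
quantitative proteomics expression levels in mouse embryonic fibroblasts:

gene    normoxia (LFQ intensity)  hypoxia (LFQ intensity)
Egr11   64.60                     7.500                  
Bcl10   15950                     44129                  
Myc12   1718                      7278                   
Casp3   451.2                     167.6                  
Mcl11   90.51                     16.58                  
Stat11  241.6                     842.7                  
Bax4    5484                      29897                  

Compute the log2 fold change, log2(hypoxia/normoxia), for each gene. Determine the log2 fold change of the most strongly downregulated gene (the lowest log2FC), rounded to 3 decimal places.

-3.107

log2(7.500/64.60) = -3.107  (Egr11)
log2(44129/15950) = 1.468  (Bcl10)
log2(7278/1718) = 2.083  (Myc12)
log2(167.6/451.2) = -1.429  (Casp3)
log2(16.58/90.51) = -2.449  (Mcl11)
log2(842.7/241.6) = 1.802  (Stat11)
log2(29897/5484) = 2.447  (Bax4)
Egr11 is most strongly downregulated.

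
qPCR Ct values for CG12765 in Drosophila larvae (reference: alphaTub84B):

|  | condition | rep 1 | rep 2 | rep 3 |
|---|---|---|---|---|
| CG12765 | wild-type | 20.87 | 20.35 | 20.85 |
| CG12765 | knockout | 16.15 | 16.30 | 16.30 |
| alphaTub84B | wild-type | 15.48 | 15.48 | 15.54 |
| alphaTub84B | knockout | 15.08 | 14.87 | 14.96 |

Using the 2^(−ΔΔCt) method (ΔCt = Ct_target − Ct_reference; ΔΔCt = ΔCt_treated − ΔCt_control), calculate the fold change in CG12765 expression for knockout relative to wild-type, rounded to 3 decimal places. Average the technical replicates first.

15.032

Mean Ct: CG12765 wild-type 20.690; CG12765 knockout 16.250; alphaTub84B wild-type 15.500; alphaTub84B knockout 14.970
ΔCt(wild-type) = 20.690 − 15.500 = 5.190
ΔCt(knockout) = 16.250 − 14.970 = 1.280
ΔΔCt = 1.280 − 5.190 = -3.910
Fold change = 2^(−(-3.910)) = 2^3.910 = 15.0324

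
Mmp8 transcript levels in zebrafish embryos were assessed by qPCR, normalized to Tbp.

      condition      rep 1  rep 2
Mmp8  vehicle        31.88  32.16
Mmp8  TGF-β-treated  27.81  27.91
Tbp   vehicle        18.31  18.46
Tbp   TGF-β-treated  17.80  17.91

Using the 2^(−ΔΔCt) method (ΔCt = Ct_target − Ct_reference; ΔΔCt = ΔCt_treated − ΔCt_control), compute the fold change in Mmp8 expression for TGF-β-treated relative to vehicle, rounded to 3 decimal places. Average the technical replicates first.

12.381

Mean Ct: Mmp8 vehicle 32.020; Mmp8 TGF-β-treated 27.860; Tbp vehicle 18.385; Tbp TGF-β-treated 17.855
ΔCt(vehicle) = 32.020 − 18.385 = 13.635
ΔCt(TGF-β-treated) = 27.860 − 17.855 = 10.005
ΔΔCt = 10.005 − 13.635 = -3.630
Fold change = 2^(−(-3.630)) = 2^3.630 = 12.3805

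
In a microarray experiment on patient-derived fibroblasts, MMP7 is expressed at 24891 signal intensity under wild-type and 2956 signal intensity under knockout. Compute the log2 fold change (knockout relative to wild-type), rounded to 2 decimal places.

Fold change = 2956 / 24891 = 0.1188
log2(0.1188) = -3.074

-3.07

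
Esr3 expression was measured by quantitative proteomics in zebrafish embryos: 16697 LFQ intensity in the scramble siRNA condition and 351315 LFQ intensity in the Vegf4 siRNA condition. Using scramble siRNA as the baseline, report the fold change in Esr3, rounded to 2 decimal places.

Fold change = 351315 / 16697 = 21.041
Esr3 is upregulated.

21.04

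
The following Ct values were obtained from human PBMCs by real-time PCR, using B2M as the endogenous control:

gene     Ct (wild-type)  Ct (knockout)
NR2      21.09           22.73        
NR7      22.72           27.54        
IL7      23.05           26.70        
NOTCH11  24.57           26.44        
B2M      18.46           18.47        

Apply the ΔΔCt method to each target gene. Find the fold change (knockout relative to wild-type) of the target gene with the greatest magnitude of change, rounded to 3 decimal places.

NR2: ΔΔCt = (22.73−18.47) − (21.09−18.46) = 4.26 − 2.63 = 1.63; fold change = 2^-1.63 = 0.323
NR7: ΔΔCt = (27.54−18.47) − (22.72−18.46) = 9.07 − 4.26 = 4.81; fold change = 2^-4.81 = 0.036
IL7: ΔΔCt = (26.70−18.47) − (23.05−18.46) = 8.23 − 4.59 = 3.64; fold change = 2^-3.64 = 0.080
NOTCH11: ΔΔCt = (26.44−18.47) − (24.57−18.46) = 7.97 − 6.11 = 1.86; fold change = 2^-1.86 = 0.275
NR7 has the largest |ΔΔCt| = 4.81.

0.036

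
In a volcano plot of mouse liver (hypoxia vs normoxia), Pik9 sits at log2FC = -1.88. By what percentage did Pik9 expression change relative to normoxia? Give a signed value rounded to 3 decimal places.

-72.832%

Fold change = 2^(-1.88) = 0.2717
Percent change = (FC − 1) × 100% = (0.2717 − 1) × 100 = -72.832%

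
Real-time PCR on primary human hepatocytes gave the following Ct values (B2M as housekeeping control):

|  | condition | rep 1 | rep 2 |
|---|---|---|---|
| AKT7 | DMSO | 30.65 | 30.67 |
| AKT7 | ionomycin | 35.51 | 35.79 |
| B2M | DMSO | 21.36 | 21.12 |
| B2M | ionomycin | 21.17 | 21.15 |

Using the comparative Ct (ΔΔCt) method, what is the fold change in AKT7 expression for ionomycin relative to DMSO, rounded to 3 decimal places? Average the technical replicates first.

0.030

Mean Ct: AKT7 DMSO 30.660; AKT7 ionomycin 35.650; B2M DMSO 21.240; B2M ionomycin 21.160
ΔCt(DMSO) = 30.660 − 21.240 = 9.420
ΔCt(ionomycin) = 35.650 − 21.160 = 14.490
ΔΔCt = 14.490 − 9.420 = 5.070
Fold change = 2^(−5.070) = 0.0298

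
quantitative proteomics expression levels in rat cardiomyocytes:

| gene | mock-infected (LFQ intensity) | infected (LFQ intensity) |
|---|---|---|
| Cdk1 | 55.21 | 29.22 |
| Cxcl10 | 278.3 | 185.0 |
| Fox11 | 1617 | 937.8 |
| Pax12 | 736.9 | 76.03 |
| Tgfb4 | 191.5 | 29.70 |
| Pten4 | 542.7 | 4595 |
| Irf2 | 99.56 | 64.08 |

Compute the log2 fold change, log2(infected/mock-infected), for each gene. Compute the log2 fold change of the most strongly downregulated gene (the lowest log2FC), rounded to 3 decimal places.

log2(29.22/55.21) = -0.918  (Cdk1)
log2(185.0/278.3) = -0.589  (Cxcl10)
log2(937.8/1617) = -0.786  (Fox11)
log2(76.03/736.9) = -3.277  (Pax12)
log2(29.70/191.5) = -2.689  (Tgfb4)
log2(4595/542.7) = 3.082  (Pten4)
log2(64.08/99.56) = -0.636  (Irf2)
Pax12 is most strongly downregulated.

-3.277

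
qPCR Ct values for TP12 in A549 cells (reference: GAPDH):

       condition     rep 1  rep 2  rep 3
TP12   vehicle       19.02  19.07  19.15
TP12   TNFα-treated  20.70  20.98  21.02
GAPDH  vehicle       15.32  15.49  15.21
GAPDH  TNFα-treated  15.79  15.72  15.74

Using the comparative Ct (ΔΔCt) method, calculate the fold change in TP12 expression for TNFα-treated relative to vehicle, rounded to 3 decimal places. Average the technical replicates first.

0.376

Mean Ct: TP12 vehicle 19.080; TP12 TNFα-treated 20.900; GAPDH vehicle 15.340; GAPDH TNFα-treated 15.750
ΔCt(vehicle) = 19.080 − 15.340 = 3.740
ΔCt(TNFα-treated) = 20.900 − 15.750 = 5.150
ΔΔCt = 5.150 − 3.740 = 1.410
Fold change = 2^(−1.410) = 0.3763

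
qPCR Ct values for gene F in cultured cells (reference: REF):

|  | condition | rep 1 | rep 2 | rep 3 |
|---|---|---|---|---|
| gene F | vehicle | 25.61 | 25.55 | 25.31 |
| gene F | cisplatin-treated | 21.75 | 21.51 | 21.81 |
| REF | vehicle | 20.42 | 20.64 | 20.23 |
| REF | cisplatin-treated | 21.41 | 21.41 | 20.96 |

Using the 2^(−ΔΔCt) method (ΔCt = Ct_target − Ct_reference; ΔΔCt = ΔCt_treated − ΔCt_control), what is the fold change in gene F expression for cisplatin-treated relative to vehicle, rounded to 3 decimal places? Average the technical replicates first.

Mean Ct: gene F vehicle 25.490; gene F cisplatin-treated 21.690; REF vehicle 20.430; REF cisplatin-treated 21.260
ΔCt(vehicle) = 25.490 − 20.430 = 5.060
ΔCt(cisplatin-treated) = 21.690 − 21.260 = 0.430
ΔΔCt = 0.430 − 5.060 = -4.630
Fold change = 2^(−(-4.630)) = 2^4.630 = 24.7610

24.761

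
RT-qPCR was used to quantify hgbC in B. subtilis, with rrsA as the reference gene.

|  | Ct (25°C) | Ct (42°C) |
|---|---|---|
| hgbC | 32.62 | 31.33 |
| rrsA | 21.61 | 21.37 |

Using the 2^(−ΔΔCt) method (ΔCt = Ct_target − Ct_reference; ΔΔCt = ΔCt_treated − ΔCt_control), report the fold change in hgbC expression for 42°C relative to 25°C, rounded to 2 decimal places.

2.07

ΔCt(25°C) = 32.620 − 21.610 = 11.010
ΔCt(42°C) = 31.330 − 21.370 = 9.960
ΔΔCt = 9.960 − 11.010 = -1.050
Fold change = 2^(−(-1.050)) = 2^1.050 = 2.071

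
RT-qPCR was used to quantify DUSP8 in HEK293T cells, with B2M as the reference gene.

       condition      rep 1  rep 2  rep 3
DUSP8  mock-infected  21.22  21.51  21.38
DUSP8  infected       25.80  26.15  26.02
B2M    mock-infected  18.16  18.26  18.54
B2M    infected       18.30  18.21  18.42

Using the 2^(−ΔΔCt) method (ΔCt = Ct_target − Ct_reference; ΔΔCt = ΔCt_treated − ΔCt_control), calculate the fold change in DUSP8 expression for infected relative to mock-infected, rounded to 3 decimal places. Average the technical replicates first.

Mean Ct: DUSP8 mock-infected 21.370; DUSP8 infected 25.990; B2M mock-infected 18.320; B2M infected 18.310
ΔCt(mock-infected) = 21.370 − 18.320 = 3.050
ΔCt(infected) = 25.990 − 18.310 = 7.680
ΔΔCt = 7.680 − 3.050 = 4.630
Fold change = 2^(−4.630) = 0.0404

0.040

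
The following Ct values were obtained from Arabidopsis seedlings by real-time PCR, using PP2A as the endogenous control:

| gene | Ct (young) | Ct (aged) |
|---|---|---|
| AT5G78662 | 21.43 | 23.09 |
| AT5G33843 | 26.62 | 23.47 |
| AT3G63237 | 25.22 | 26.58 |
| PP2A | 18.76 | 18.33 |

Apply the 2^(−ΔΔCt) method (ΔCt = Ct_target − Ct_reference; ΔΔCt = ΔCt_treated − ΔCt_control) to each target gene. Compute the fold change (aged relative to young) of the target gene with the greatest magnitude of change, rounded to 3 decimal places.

AT5G78662: ΔΔCt = (23.09−18.33) − (21.43−18.76) = 4.76 − 2.67 = 2.09; fold change = 2^-2.09 = 0.235
AT5G33843: ΔΔCt = (23.47−18.33) − (26.62−18.76) = 5.14 − 7.86 = -2.72; fold change = 2^2.72 = 6.589
AT3G63237: ΔΔCt = (26.58−18.33) − (25.22−18.76) = 8.25 − 6.46 = 1.79; fold change = 2^-1.79 = 0.289
AT5G33843 has the largest |ΔΔCt| = 2.72.

6.589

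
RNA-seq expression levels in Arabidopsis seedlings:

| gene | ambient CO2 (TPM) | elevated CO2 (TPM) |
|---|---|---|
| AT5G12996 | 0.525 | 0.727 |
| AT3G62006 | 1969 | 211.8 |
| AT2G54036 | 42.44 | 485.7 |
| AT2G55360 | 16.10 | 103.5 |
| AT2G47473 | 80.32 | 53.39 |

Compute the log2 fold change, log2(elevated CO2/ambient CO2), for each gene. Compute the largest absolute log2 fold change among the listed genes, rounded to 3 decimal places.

log2(0.727/0.525) = 0.470  (AT5G12996)
log2(211.8/1969) = -3.217  (AT3G62006)
log2(485.7/42.44) = 3.517  (AT2G54036)
log2(103.5/16.10) = 2.684  (AT2G55360)
log2(53.39/80.32) = -0.589  (AT2G47473)
The largest magnitude belongs to AT2G54036.

3.517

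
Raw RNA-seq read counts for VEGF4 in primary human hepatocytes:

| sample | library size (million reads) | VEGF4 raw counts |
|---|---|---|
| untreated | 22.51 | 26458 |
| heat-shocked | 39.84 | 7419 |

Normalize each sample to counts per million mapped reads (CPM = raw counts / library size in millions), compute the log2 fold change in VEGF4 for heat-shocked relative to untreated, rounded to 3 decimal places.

-2.658

CPM(untreated) = 26458 / 22.51 = 1175.3887
CPM(heat-shocked) = 7419 / 39.84 = 186.2199
Fold change = 186.2199 / 1175.3887 = 0.15843
log2(0.15843) = -2.6581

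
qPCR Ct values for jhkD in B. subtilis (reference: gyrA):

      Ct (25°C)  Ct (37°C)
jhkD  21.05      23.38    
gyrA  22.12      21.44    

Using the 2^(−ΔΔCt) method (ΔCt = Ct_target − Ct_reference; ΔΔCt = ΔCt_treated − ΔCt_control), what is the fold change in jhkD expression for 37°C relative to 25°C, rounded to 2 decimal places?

0.12

ΔCt(25°C) = 21.050 − 22.120 = -1.070
ΔCt(37°C) = 23.380 − 21.440 = 1.940
ΔΔCt = 1.940 − (-1.070) = 3.010
Fold change = 2^(−3.010) = 0.124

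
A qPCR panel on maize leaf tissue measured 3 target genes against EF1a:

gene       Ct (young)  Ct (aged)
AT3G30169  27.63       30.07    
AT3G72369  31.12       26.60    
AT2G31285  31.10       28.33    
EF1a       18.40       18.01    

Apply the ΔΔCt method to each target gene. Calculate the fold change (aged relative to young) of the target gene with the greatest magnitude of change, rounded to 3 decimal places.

AT3G30169: ΔΔCt = (30.07−18.01) − (27.63−18.40) = 12.06 − 9.23 = 2.83; fold change = 2^-2.83 = 0.141
AT3G72369: ΔΔCt = (26.60−18.01) − (31.12−18.40) = 8.59 − 12.72 = -4.13; fold change = 2^4.13 = 17.509
AT2G31285: ΔΔCt = (28.33−18.01) − (31.10−18.40) = 10.32 − 12.70 = -2.38; fold change = 2^2.38 = 5.205
AT3G72369 has the largest |ΔΔCt| = 4.13.

17.509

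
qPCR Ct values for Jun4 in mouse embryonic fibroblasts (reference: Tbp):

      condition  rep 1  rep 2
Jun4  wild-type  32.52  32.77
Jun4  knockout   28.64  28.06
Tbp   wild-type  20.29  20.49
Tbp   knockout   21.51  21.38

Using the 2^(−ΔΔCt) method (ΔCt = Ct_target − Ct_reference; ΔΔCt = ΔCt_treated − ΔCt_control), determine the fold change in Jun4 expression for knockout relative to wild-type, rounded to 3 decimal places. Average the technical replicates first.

Mean Ct: Jun4 wild-type 32.645; Jun4 knockout 28.350; Tbp wild-type 20.390; Tbp knockout 21.445
ΔCt(wild-type) = 32.645 − 20.390 = 12.255
ΔCt(knockout) = 28.350 − 21.445 = 6.905
ΔΔCt = 6.905 − 12.255 = -5.350
Fold change = 2^(−(-5.350)) = 2^5.350 = 40.7859

40.786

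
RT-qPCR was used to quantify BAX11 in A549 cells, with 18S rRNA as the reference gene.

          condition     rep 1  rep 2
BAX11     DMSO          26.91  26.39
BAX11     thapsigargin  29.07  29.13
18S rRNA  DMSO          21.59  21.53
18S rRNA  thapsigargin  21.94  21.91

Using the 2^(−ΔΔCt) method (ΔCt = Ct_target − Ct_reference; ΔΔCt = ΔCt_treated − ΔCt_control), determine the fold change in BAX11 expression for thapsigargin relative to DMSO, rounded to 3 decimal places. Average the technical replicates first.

0.236

Mean Ct: BAX11 DMSO 26.650; BAX11 thapsigargin 29.100; 18S rRNA DMSO 21.560; 18S rRNA thapsigargin 21.925
ΔCt(DMSO) = 26.650 − 21.560 = 5.090
ΔCt(thapsigargin) = 29.100 − 21.925 = 7.175
ΔΔCt = 7.175 − 5.090 = 2.085
Fold change = 2^(−2.085) = 0.2357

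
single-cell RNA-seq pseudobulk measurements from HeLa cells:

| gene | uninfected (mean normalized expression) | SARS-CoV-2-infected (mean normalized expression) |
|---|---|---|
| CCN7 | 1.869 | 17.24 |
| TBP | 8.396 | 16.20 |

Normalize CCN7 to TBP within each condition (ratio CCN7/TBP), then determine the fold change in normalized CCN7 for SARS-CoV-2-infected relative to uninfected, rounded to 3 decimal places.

CCN7/TBP (uninfected) = 1.869 / 8.396 = 0.22261
CCN7/TBP (SARS-CoV-2-infected) = 17.24 / 16.20 = 1.0642
Fold change = 1.0642 / 0.22261 = 4.7806

4.781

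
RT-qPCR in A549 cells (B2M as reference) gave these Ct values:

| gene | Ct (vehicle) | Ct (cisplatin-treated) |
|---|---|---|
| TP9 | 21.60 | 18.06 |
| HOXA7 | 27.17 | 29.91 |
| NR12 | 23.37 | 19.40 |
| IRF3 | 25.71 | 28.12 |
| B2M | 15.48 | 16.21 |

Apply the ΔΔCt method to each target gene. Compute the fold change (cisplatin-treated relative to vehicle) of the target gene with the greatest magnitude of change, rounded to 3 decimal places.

TP9: ΔΔCt = (18.06−16.21) − (21.60−15.48) = 1.85 − 6.12 = -4.27; fold change = 2^4.27 = 19.293
HOXA7: ΔΔCt = (29.91−16.21) − (27.17−15.48) = 13.70 − 11.69 = 2.01; fold change = 2^-2.01 = 0.248
NR12: ΔΔCt = (19.40−16.21) − (23.37−15.48) = 3.19 − 7.89 = -4.70; fold change = 2^4.70 = 25.992
IRF3: ΔΔCt = (28.12−16.21) − (25.71−15.48) = 11.91 − 10.23 = 1.68; fold change = 2^-1.68 = 0.312
NR12 has the largest |ΔΔCt| = 4.70.

25.992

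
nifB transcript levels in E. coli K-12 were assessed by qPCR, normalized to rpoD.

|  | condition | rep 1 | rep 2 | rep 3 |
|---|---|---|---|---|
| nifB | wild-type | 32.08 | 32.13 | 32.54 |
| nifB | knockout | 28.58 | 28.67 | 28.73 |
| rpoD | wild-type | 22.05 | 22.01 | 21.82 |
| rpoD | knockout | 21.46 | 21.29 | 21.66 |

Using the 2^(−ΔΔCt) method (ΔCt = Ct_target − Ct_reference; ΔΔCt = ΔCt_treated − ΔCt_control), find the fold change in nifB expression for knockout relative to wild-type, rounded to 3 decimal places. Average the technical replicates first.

8.574

Mean Ct: nifB wild-type 32.250; nifB knockout 28.660; rpoD wild-type 21.960; rpoD knockout 21.470
ΔCt(wild-type) = 32.250 − 21.960 = 10.290
ΔCt(knockout) = 28.660 − 21.470 = 7.190
ΔΔCt = 7.190 − 10.290 = -3.100
Fold change = 2^(−(-3.100)) = 2^3.100 = 8.5742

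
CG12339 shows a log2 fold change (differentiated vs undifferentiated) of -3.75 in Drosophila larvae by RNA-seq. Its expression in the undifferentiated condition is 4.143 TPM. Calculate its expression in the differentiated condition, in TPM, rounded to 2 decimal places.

0.31

Fold change = 2^(-3.75) = 0.0743
differentiated expression = 4.143 × 0.0743 = 0.31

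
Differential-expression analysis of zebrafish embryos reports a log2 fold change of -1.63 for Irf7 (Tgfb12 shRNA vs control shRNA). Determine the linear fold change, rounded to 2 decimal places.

Fold change = 2^(-1.63) = 0.323
That is, Irf7 drops to 32.3% of the control shRNA level.

0.32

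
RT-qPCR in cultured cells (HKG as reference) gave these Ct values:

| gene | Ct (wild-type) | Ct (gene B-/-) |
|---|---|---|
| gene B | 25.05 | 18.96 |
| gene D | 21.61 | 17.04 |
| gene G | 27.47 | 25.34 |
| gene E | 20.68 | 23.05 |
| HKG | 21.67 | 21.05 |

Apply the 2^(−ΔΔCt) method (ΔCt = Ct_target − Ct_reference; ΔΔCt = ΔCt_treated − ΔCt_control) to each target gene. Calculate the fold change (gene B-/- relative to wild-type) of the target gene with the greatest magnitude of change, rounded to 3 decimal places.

gene B: ΔΔCt = (18.96−21.05) − (25.05−21.67) = -2.09 − 3.38 = -5.47; fold change = 2^5.47 = 44.324
gene D: ΔΔCt = (17.04−21.05) − (21.61−21.67) = -4.01 − (-0.06) = -3.95; fold change = 2^3.95 = 15.455
gene G: ΔΔCt = (25.34−21.05) − (27.47−21.67) = 4.29 − 5.80 = -1.51; fold change = 2^1.51 = 2.848
gene E: ΔΔCt = (23.05−21.05) − (20.68−21.67) = 2.00 − (-0.99) = 2.99; fold change = 2^-2.99 = 0.126
gene B has the largest |ΔΔCt| = 5.47.

44.324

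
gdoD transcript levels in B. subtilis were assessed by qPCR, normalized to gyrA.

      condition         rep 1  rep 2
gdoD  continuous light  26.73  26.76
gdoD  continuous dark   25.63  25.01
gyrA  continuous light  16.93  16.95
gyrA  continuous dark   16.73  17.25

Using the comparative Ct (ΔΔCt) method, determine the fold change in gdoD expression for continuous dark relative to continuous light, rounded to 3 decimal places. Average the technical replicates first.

Mean Ct: gdoD continuous light 26.745; gdoD continuous dark 25.320; gyrA continuous light 16.940; gyrA continuous dark 16.990
ΔCt(continuous light) = 26.745 − 16.940 = 9.805
ΔCt(continuous dark) = 25.320 − 16.990 = 8.330
ΔΔCt = 8.330 − 9.805 = -1.475
Fold change = 2^(−(-1.475)) = 2^1.475 = 2.7798

2.780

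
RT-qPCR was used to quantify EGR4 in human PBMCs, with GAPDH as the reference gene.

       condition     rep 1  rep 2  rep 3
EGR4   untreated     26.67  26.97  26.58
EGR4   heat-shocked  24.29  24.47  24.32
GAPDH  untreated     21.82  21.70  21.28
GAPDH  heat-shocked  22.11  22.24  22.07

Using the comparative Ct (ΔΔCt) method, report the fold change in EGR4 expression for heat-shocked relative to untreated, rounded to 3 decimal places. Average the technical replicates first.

Mean Ct: EGR4 untreated 26.740; EGR4 heat-shocked 24.360; GAPDH untreated 21.600; GAPDH heat-shocked 22.140
ΔCt(untreated) = 26.740 − 21.600 = 5.140
ΔCt(heat-shocked) = 24.360 − 22.140 = 2.220
ΔΔCt = 2.220 − 5.140 = -2.920
Fold change = 2^(−(-2.920)) = 2^2.920 = 7.5685

7.568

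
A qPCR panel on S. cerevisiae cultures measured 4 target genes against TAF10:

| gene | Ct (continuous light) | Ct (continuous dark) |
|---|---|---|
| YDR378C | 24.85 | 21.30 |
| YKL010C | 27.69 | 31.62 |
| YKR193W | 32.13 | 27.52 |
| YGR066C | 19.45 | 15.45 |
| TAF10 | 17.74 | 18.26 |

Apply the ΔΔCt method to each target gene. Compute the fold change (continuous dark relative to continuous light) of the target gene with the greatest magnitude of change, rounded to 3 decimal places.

YDR378C: ΔΔCt = (21.30−18.26) − (24.85−17.74) = 3.04 − 7.11 = -4.07; fold change = 2^4.07 = 16.795
YKL010C: ΔΔCt = (31.62−18.26) − (27.69−17.74) = 13.36 − 9.95 = 3.41; fold change = 2^-3.41 = 0.094
YKR193W: ΔΔCt = (27.52−18.26) − (32.13−17.74) = 9.26 − 14.39 = -5.13; fold change = 2^5.13 = 35.017
YGR066C: ΔΔCt = (15.45−18.26) − (19.45−17.74) = -2.81 − 1.71 = -4.52; fold change = 2^4.52 = 22.943
YKR193W has the largest |ΔΔCt| = 5.13.

35.017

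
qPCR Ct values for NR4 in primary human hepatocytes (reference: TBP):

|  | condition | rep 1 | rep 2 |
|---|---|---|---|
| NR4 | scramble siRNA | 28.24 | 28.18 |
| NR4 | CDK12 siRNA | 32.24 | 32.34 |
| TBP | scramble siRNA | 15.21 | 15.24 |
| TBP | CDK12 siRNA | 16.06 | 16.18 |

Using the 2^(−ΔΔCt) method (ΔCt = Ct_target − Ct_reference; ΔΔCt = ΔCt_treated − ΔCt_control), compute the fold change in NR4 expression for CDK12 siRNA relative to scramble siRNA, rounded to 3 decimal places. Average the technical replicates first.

0.110

Mean Ct: NR4 scramble siRNA 28.210; NR4 CDK12 siRNA 32.290; TBP scramble siRNA 15.225; TBP CDK12 siRNA 16.120
ΔCt(scramble siRNA) = 28.210 − 15.225 = 12.985
ΔCt(CDK12 siRNA) = 32.290 − 16.120 = 16.170
ΔΔCt = 16.170 − 12.985 = 3.185
Fold change = 2^(−3.185) = 0.1100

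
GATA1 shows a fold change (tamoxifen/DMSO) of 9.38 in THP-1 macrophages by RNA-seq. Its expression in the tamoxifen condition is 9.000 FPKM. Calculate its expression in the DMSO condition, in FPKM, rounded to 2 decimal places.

0.96

DMSO expression = 9.000 / 9.38 = 0.96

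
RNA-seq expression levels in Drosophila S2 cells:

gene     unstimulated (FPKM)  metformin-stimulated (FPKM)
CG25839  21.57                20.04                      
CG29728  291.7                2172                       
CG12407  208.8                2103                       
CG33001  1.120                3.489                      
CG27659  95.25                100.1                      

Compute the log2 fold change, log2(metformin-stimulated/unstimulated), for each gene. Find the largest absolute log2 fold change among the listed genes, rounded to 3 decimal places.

3.332

log2(20.04/21.57) = -0.106  (CG25839)
log2(2172/291.7) = 2.896  (CG29728)
log2(2103/208.8) = 3.332  (CG12407)
log2(3.489/1.120) = 1.639  (CG33001)
log2(100.1/95.25) = 0.072  (CG27659)
The largest magnitude belongs to CG12407.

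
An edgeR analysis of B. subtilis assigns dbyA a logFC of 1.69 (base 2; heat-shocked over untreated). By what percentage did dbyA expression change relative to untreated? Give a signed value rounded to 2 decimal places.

Fold change = 2^(1.69) = 3.2266
Percent change = (FC − 1) × 100% = (3.2266 − 1) × 100 = 222.66%

222.66%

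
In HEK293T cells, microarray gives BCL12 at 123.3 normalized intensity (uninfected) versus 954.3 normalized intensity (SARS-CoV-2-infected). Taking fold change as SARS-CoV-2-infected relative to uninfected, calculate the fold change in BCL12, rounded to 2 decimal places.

Fold change = 954.3 / 123.3 = 7.740
BCL12 is upregulated.

7.74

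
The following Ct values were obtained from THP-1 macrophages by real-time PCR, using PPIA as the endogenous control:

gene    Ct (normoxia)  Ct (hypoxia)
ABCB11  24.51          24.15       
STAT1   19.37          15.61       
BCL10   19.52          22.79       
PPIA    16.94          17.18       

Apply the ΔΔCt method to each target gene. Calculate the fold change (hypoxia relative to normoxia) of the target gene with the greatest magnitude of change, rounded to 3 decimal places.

16.000

ABCB11: ΔΔCt = (24.15−17.18) − (24.51−16.94) = 6.97 − 7.57 = -0.60; fold change = 2^0.60 = 1.516
STAT1: ΔΔCt = (15.61−17.18) − (19.37−16.94) = -1.57 − 2.43 = -4.00; fold change = 2^4.00 = 16.000
BCL10: ΔΔCt = (22.79−17.18) − (19.52−16.94) = 5.61 − 2.58 = 3.03; fold change = 2^-3.03 = 0.122
STAT1 has the largest |ΔΔCt| = 4.00.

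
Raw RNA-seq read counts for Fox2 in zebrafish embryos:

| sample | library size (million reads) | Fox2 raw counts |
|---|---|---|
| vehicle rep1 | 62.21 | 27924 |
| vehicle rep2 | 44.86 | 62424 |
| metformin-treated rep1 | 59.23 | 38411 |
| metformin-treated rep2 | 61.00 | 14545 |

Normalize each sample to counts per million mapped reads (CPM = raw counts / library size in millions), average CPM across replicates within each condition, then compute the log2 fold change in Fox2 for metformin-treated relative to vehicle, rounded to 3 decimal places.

-1.053

CPM(vehicle rep1) = 27924 / 62.21 = 448.8667
CPM(vehicle rep2) = 62424 / 44.86 = 1391.5292
CPM(metformin-treated rep1) = 38411 / 59.23 = 648.5058
CPM(metformin-treated rep2) = 14545 / 61.00 = 238.4426
mean CPM(vehicle) = 920.1980; mean CPM(metformin-treated) = 443.4742
Fold change = 443.4742 / 920.1980 = 0.48193
log2(0.48193) = -1.0531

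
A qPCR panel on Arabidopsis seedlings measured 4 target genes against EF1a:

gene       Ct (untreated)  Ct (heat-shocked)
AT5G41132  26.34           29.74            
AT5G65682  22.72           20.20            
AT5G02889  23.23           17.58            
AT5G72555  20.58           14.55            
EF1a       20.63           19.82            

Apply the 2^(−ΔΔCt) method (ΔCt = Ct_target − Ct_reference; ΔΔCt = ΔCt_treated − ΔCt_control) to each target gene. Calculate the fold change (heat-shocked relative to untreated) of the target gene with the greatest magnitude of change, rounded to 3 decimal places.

37.271

AT5G41132: ΔΔCt = (29.74−19.82) − (26.34−20.63) = 9.92 − 5.71 = 4.21; fold change = 2^-4.21 = 0.054
AT5G65682: ΔΔCt = (20.20−19.82) − (22.72−20.63) = 0.38 − 2.09 = -1.71; fold change = 2^1.71 = 3.272
AT5G02889: ΔΔCt = (17.58−19.82) − (23.23−20.63) = -2.24 − 2.60 = -4.84; fold change = 2^4.84 = 28.641
AT5G72555: ΔΔCt = (14.55−19.82) − (20.58−20.63) = -5.27 − (-0.05) = -5.22; fold change = 2^5.22 = 37.271
AT5G72555 has the largest |ΔΔCt| = 5.22.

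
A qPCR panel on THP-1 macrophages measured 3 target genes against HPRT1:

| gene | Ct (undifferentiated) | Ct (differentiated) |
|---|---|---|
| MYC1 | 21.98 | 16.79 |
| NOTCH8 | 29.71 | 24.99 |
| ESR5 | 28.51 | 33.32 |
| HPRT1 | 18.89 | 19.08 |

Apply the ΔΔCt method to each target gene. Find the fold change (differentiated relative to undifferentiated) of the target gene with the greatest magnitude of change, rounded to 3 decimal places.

41.643

MYC1: ΔΔCt = (16.79−19.08) − (21.98−18.89) = -2.29 − 3.09 = -5.38; fold change = 2^5.38 = 41.643
NOTCH8: ΔΔCt = (24.99−19.08) − (29.71−18.89) = 5.91 − 10.82 = -4.91; fold change = 2^4.91 = 30.065
ESR5: ΔΔCt = (33.32−19.08) − (28.51−18.89) = 14.24 − 9.62 = 4.62; fold change = 2^-4.62 = 0.041
MYC1 has the largest |ΔΔCt| = 5.38.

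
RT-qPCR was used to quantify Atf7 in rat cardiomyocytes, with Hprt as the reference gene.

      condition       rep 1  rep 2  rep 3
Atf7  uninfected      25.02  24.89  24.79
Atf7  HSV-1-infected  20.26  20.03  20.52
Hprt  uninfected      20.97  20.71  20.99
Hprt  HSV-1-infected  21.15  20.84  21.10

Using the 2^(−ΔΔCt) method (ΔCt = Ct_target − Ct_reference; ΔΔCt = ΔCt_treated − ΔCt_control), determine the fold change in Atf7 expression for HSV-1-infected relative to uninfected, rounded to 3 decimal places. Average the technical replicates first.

27.284

Mean Ct: Atf7 uninfected 24.900; Atf7 HSV-1-infected 20.270; Hprt uninfected 20.890; Hprt HSV-1-infected 21.030
ΔCt(uninfected) = 24.900 − 20.890 = 4.010
ΔCt(HSV-1-infected) = 20.270 − 21.030 = -0.760
ΔΔCt = -0.760 − 4.010 = -4.770
Fold change = 2^(−(-4.770)) = 2^4.770 = 27.2843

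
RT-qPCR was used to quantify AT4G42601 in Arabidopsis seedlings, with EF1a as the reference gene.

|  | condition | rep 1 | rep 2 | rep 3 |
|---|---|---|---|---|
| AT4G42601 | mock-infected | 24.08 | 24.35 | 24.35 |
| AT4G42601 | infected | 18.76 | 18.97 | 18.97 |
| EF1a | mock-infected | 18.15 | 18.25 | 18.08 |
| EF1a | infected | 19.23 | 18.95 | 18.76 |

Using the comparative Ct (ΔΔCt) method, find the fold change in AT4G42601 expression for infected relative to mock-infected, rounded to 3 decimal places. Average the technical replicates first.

Mean Ct: AT4G42601 mock-infected 24.260; AT4G42601 infected 18.900; EF1a mock-infected 18.160; EF1a infected 18.980
ΔCt(mock-infected) = 24.260 − 18.160 = 6.100
ΔCt(infected) = 18.900 − 18.980 = -0.080
ΔΔCt = -0.080 − 6.100 = -6.180
Fold change = 2^(−(-6.180)) = 2^6.180 = 72.5046

72.505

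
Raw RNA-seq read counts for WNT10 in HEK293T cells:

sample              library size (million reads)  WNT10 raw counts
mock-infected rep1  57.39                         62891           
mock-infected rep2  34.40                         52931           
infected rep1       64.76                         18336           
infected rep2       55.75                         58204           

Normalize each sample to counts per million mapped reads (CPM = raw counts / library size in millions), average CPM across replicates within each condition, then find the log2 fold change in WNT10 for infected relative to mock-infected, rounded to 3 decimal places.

-0.989

CPM(mock-infected rep1) = 62891 / 57.39 = 1095.8529
CPM(mock-infected rep2) = 52931 / 34.40 = 1538.6919
CPM(infected rep1) = 18336 / 64.76 = 283.1377
CPM(infected rep2) = 58204 / 55.75 = 1044.0179
mean CPM(mock-infected) = 1317.2724; mean CPM(infected) = 663.5778
Fold change = 663.5778 / 1317.2724 = 0.50375
log2(0.50375) = -0.9892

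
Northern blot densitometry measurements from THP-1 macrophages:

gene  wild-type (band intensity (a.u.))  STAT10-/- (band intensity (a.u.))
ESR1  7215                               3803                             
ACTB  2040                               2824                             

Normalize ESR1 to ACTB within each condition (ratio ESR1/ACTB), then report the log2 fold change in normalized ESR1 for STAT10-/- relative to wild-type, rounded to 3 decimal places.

ESR1/ACTB (wild-type) = 7215 / 2040 = 3.5368
ESR1/ACTB (STAT10-/-) = 3803 / 2824 = 1.3467
Fold change = 1.3467 / 3.5368 = 0.3808
log2(0.3808) = -1.3930

-1.393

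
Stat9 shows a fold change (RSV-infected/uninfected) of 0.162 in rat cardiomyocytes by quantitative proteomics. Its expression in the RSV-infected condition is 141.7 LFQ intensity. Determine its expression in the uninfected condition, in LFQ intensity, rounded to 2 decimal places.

874.69

uninfected expression = 141.7 / 0.162 = 874.69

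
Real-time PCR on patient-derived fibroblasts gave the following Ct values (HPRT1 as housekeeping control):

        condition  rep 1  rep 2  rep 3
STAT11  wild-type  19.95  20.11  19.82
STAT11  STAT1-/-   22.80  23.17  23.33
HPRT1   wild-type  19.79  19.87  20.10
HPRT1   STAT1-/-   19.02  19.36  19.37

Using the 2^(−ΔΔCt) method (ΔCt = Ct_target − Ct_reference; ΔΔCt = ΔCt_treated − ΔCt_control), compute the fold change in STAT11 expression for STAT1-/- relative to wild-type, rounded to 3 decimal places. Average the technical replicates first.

0.071

Mean Ct: STAT11 wild-type 19.960; STAT11 STAT1-/- 23.100; HPRT1 wild-type 19.920; HPRT1 STAT1-/- 19.250
ΔCt(wild-type) = 19.960 − 19.920 = 0.040
ΔCt(STAT1-/-) = 23.100 − 19.250 = 3.850
ΔΔCt = 3.850 − 0.040 = 3.810
Fold change = 2^(−3.810) = 0.0713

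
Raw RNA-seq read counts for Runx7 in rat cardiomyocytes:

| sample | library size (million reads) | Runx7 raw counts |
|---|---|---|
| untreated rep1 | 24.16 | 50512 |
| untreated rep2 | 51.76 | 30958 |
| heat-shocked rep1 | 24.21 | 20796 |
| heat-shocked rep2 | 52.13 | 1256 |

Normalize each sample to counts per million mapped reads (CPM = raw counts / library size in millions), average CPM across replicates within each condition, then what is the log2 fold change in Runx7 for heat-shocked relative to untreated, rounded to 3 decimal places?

CPM(untreated rep1) = 50512 / 24.16 = 2090.7285
CPM(untreated rep2) = 30958 / 51.76 = 598.1066
CPM(heat-shocked rep1) = 20796 / 24.21 = 858.9839
CPM(heat-shocked rep2) = 1256 / 52.13 = 24.0936
mean CPM(untreated) = 1344.4176; mean CPM(heat-shocked) = 441.5388
Fold change = 441.5388 / 1344.4176 = 0.32842
log2(0.32842) = -1.6064

-1.606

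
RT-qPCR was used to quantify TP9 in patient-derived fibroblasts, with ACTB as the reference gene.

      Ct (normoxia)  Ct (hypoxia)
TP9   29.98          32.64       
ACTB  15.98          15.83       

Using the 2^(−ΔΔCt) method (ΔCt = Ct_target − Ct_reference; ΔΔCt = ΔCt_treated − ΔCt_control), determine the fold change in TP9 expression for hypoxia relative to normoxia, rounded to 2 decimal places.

0.14

ΔCt(normoxia) = 29.980 − 15.980 = 14.000
ΔCt(hypoxia) = 32.640 − 15.830 = 16.810
ΔΔCt = 16.810 − 14.000 = 2.810
Fold change = 2^(−2.810) = 0.143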